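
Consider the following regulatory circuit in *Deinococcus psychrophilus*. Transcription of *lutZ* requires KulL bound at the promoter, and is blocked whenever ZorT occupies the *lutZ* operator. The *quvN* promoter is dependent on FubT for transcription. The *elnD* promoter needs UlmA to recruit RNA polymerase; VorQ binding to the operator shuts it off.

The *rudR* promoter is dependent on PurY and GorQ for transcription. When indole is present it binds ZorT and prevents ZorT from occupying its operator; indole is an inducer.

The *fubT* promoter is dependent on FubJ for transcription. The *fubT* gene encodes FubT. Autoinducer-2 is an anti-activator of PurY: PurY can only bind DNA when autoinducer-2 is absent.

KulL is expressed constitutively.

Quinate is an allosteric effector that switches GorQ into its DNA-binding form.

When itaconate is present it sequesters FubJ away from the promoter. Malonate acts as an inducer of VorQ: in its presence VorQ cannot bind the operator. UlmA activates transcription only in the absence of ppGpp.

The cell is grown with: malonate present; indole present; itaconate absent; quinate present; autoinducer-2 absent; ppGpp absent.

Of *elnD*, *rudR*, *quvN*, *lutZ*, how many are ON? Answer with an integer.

Malonate is present, so VorQ is inactive.
ppGpp is absent, so UlmA is active.
No repressor is bound and UlmA is active, so *elnD* is transcribed.
→ *elnD* is ON.
Autoinducer-2 is absent, so PurY is active.
Quinate is present, so GorQ is active.
No repressor is bound and PurY and GorQ are active, so *rudR* is transcribed.
→ *rudR* is ON.
Itaconate is absent, so FubJ is active.
No repressor is bound and FubJ is active, so *fubT* is transcribed.
So FubT is produced and active.
No repressor is bound and FubT is active, so *quvN* is transcribed.
→ *quvN* is ON.
Indole is present, so ZorT is inactive.
KulL is produced constitutively and is active.
No repressor is bound and KulL is active, so *lutZ* is transcribed.
→ *lutZ* is ON.
4 of the 4 genes are transcribed.

4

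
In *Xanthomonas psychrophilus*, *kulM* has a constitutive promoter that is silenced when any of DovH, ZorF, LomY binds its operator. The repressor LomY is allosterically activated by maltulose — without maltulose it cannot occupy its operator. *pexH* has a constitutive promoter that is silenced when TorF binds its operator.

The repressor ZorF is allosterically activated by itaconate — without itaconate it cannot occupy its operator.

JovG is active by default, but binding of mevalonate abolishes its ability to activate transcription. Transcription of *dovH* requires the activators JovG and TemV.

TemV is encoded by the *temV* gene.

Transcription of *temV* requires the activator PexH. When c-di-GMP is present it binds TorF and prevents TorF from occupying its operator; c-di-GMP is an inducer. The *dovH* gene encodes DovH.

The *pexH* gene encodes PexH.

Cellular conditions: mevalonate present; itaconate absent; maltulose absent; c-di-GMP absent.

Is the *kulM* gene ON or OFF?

Mevalonate is present, so JovG is inactive.
c-di-GMP is absent, so TorF is active.
With repressor TorF bound, *pexH* is not transcribed.
So PexH is not produced.
Required activator PexH is absent, so *temV* is not transcribed.
So TemV is not produced.
Required activator JovG is absent, so *dovH* is not transcribed.
So DovH is not produced.
Itaconate is absent, so ZorF is inactive.
Maltulose is absent, so LomY is inactive.
With no repressor bound, *kulM* is transcribed.

ON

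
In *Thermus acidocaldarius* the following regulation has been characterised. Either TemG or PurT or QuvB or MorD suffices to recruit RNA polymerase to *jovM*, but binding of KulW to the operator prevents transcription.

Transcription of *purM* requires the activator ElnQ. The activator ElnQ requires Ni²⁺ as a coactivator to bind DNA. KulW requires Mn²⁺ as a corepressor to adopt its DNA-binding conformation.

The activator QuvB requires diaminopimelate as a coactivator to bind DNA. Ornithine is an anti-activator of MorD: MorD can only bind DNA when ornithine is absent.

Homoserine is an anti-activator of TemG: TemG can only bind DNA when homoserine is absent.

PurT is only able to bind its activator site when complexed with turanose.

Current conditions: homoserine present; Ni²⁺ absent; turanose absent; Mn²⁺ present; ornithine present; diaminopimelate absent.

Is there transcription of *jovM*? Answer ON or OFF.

OFF

Homoserine is present, so TemG is inactive.
Mn²⁺ is present, so KulW is active.
Turanose is absent, so PurT is inactive.
Diaminopimelate is absent, so QuvB is inactive.
Ornithine is present, so MorD is inactive.
With repressor KulW bound, *jovM* is not transcribed.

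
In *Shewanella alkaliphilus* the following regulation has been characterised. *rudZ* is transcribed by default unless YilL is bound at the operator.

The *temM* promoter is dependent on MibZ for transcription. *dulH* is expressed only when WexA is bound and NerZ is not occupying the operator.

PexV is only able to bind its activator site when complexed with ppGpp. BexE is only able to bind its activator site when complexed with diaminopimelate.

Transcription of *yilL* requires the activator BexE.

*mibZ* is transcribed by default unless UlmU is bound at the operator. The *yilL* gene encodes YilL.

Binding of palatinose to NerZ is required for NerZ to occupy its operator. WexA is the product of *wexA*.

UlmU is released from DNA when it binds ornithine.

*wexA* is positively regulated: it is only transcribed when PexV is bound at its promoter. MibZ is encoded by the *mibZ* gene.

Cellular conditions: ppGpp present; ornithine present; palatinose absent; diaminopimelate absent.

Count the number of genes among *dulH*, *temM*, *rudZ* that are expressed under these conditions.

Palatinose is absent, so NerZ is inactive.
ppGpp is present, so PexV is active.
No repressor is bound and PexV is active, so *wexA* is transcribed.
So WexA is produced and active.
No repressor is bound and WexA is active, so *dulH* is transcribed.
→ *dulH* is ON.
Ornithine is present, so UlmU is inactive.
With no repressor bound, *mibZ* is transcribed.
So MibZ is produced and active.
No repressor is bound and MibZ is active, so *temM* is transcribed.
→ *temM* is ON.
Diaminopimelate is absent, so BexE is inactive.
Required activator BexE is absent, so *yilL* is not transcribed.
So YilL is not produced.
With no repressor bound, *rudZ* is transcribed.
→ *rudZ* is ON.
3 of the 3 genes are transcribed.

3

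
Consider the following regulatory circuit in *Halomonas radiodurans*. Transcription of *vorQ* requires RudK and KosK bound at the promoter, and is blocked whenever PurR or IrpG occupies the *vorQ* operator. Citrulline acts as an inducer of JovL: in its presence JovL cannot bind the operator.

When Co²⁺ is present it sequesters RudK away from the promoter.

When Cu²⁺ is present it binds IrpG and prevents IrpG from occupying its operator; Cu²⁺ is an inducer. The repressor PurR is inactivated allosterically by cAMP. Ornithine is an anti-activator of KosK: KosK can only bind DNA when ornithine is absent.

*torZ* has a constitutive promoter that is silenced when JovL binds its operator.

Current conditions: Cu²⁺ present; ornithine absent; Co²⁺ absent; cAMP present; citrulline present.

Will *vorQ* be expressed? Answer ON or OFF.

cAMP is present, so PurR is inactive.
Cu²⁺ is present, so IrpG is inactive.
Co²⁺ is absent, so RudK is active.
Ornithine is absent, so KosK is active.
No repressor is bound and RudK and KosK are active, so *vorQ* is transcribed.

ON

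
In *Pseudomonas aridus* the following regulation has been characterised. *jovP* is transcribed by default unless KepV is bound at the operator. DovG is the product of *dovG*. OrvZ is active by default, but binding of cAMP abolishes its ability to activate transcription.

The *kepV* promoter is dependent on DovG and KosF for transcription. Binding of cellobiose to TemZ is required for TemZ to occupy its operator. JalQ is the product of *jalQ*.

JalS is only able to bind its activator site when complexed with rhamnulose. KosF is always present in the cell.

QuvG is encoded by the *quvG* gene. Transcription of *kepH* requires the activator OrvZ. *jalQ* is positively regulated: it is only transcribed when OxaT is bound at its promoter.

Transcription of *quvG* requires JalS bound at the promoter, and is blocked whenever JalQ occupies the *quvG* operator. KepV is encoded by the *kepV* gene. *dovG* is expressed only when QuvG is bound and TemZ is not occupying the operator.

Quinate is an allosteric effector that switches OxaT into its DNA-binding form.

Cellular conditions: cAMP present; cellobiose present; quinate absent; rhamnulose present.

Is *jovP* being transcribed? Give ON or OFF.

Quinate is absent, so OxaT is inactive.
Required activator OxaT is absent, so *jalQ* is not transcribed.
So JalQ is not produced.
Rhamnulose is present, so JalS is active.
No repressor is bound and JalS is active, so *quvG* is transcribed.
So QuvG is produced and active.
Cellobiose is present, so TemZ is active.
With repressor TemZ bound, *dovG* is not transcribed.
So DovG is not produced.
KosF is produced constitutively and is active.
Required activator DovG is absent, so *kepV* is not transcribed.
So KepV is not produced.
With no repressor bound, *jovP* is transcribed.

ON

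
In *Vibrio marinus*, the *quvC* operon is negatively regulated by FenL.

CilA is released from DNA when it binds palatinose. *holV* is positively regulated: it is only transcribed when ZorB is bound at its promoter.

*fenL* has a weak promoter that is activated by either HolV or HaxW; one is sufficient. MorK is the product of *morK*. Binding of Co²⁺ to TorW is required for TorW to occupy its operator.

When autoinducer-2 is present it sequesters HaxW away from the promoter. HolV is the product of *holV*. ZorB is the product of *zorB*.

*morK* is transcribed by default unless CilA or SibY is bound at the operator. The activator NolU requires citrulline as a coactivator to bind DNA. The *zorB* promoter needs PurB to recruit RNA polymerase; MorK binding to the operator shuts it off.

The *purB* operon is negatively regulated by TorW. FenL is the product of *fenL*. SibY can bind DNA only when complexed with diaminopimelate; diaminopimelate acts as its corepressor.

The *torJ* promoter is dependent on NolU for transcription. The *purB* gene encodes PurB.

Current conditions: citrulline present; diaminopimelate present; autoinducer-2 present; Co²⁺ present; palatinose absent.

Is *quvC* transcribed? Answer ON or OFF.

Co²⁺ is present, so TorW is active.
With repressor TorW bound, *purB* is not transcribed.
So PurB is not produced.
Palatinose is absent, so CilA is active.
Diaminopimelate is present, so SibY is active.
With repressor CilA bound, *morK* is not transcribed.
So MorK is not produced.
Required activator PurB is absent, so *zorB* is not transcribed.
So ZorB is not produced.
Required activator ZorB is absent, so *holV* is not transcribed.
So HolV is not produced.
Autoinducer-2 is present, so HaxW is inactive.
No activator is available at the *fenL* promoter, so *fenL* is not transcribed.
So FenL is not produced.
With no repressor bound, *quvC* is transcribed.

ON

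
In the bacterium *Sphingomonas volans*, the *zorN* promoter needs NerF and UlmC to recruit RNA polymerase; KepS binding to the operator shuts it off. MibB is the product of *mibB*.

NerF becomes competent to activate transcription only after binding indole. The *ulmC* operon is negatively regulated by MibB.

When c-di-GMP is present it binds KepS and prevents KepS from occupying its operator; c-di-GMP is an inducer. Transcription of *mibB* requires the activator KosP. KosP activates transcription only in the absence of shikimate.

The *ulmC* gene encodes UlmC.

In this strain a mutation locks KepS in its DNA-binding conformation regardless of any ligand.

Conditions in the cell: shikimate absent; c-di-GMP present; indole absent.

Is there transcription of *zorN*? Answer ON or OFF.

OFF

Indole is absent, so NerF is inactive.
KepS is constitutively active in this strain.
Shikimate is absent, so KosP is active.
No repressor is bound and KosP is active, so *mibB* is transcribed.
So MibB is produced and active.
With repressor MibB bound, *ulmC* is not transcribed.
So UlmC is not produced.
With repressor KepS bound, *zorN* is not transcribed.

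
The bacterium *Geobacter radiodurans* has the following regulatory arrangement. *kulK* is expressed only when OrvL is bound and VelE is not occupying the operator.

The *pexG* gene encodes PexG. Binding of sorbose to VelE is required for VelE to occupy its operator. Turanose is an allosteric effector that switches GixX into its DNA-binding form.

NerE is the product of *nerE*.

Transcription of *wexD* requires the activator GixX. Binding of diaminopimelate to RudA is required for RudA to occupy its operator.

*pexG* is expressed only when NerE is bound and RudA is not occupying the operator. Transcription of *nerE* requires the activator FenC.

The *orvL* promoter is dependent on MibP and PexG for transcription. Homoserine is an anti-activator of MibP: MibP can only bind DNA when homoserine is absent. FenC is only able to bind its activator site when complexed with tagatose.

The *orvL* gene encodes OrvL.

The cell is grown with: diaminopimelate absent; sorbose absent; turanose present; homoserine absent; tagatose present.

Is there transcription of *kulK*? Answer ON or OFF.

Homoserine is absent, so MibP is active.
Tagatose is present, so FenC is active.
No repressor is bound and FenC is active, so *nerE* is transcribed.
So NerE is produced and active.
Diaminopimelate is absent, so RudA is inactive.
No repressor is bound and NerE is active, so *pexG* is transcribed.
So PexG is produced and active.
No repressor is bound and MibP and PexG are active, so *orvL* is transcribed.
So OrvL is produced and active.
Sorbose is absent, so VelE is inactive.
No repressor is bound and OrvL is active, so *kulK* is transcribed.

ON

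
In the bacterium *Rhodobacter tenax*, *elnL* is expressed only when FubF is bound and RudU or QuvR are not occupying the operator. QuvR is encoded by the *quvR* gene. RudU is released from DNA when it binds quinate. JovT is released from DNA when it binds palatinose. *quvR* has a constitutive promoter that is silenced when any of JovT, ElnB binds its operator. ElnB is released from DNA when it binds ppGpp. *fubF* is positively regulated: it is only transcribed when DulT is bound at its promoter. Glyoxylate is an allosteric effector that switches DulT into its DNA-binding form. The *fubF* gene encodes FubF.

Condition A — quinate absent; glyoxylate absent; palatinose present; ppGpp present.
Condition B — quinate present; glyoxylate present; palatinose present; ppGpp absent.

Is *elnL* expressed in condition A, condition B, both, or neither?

Condition A:
Quinate is absent, so RudU is active.
Glyoxylate is absent, so DulT is inactive.
Required activator DulT is absent, so *fubF* is not transcribed.
So FubF is not produced.
Palatinose is present, so JovT is inactive.
ppGpp is present, so ElnB is inactive.
With no repressor bound, *quvR* is transcribed.
So QuvR is produced and active.
With repressor RudU bound, *elnL* is not transcribed.
→ *elnL* is OFF in A.
Condition B:
Quinate is present, so RudU is inactive.
Glyoxylate is present, so DulT is active.
No repressor is bound and DulT is active, so *fubF* is transcribed.
So FubF is produced and active.
Palatinose is present, so JovT is inactive.
ppGpp is absent, so ElnB is active.
With repressor ElnB bound, *quvR* is not transcribed.
So QuvR is not produced.
No repressor is bound and FubF is active, so *elnL* is transcribed.
→ *elnL* is ON in B.

B only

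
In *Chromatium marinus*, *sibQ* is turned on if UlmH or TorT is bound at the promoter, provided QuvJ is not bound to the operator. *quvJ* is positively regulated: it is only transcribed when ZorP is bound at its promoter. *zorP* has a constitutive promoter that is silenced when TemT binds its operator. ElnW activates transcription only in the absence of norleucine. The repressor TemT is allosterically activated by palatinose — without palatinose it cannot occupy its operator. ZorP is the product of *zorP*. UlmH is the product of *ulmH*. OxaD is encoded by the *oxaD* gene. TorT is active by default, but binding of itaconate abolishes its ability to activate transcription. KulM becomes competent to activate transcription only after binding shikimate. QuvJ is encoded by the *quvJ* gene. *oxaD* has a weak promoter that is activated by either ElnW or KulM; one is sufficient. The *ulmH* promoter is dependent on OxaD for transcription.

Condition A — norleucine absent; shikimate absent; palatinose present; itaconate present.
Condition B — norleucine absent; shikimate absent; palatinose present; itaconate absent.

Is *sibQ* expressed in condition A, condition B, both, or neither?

both

Condition A:
Norleucine is absent, so ElnW is active.
Shikimate is absent, so KulM is inactive.
Activator ElnW is present, so *oxaD* is transcribed.
So OxaD is produced and active.
No repressor is bound and OxaD is active, so *ulmH* is transcribed.
So UlmH is produced and active.
Palatinose is present, so TemT is active.
With repressor TemT bound, *zorP* is not transcribed.
So ZorP is not produced.
Required activator ZorP is absent, so *quvJ* is not transcribed.
So QuvJ is not produced.
Itaconate is present, so TorT is inactive.
Activator UlmH is present, so *sibQ* is transcribed.
→ *sibQ* is ON in A.
Condition B:
Norleucine is absent, so ElnW is active.
Shikimate is absent, so KulM is inactive.
Activator ElnW is present, so *oxaD* is transcribed.
So OxaD is produced and active.
No repressor is bound and OxaD is active, so *ulmH* is transcribed.
So UlmH is produced and active.
Palatinose is present, so TemT is active.
With repressor TemT bound, *zorP* is not transcribed.
So ZorP is not produced.
Required activator ZorP is absent, so *quvJ* is not transcribed.
So QuvJ is not produced.
Itaconate is absent, so TorT is active.
Activator UlmH is present, so *sibQ* is transcribed.
→ *sibQ* is ON in B.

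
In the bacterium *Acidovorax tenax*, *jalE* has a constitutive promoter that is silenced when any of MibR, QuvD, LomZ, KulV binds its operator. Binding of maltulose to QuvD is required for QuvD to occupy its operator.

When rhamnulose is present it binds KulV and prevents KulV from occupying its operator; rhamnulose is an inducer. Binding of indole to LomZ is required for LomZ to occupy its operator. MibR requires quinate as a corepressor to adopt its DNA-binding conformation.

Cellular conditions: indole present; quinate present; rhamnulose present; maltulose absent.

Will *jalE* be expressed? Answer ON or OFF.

OFF

Quinate is present, so MibR is active.
Maltulose is absent, so QuvD is inactive.
Indole is present, so LomZ is active.
Rhamnulose is present, so KulV is inactive.
With repressor MibR bound, *jalE* is not transcribed.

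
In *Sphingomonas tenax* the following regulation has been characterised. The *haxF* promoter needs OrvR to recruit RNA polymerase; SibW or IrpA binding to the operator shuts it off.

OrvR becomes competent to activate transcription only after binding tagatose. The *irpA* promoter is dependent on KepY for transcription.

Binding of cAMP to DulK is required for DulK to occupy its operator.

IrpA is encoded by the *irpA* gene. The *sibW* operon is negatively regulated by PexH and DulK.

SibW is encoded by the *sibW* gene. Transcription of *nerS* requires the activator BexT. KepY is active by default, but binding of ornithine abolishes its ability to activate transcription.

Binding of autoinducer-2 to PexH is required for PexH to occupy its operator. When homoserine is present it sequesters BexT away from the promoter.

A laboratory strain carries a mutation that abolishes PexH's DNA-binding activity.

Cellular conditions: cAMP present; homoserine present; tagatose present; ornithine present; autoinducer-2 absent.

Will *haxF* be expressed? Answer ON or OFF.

ON

PexH is non-functional in this strain, so it has no effect.
cAMP is present, so DulK is active.
With repressor DulK bound, *sibW* is not transcribed.
So SibW is not produced.
Tagatose is present, so OrvR is active.
Ornithine is present, so KepY is inactive.
Required activator KepY is absent, so *irpA* is not transcribed.
So IrpA is not produced.
No repressor is bound and OrvR is active, so *haxF* is transcribed.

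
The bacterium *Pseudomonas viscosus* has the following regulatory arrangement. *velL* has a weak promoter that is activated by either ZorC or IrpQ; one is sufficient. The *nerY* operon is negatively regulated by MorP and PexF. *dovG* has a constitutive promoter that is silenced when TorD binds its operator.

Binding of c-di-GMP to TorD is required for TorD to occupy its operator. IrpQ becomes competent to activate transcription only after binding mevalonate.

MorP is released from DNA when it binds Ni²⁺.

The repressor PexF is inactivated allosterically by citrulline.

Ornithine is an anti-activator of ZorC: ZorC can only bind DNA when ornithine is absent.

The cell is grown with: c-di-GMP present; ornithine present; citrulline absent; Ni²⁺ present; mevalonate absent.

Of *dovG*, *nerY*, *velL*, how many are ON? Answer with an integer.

0

c-di-GMP is present, so TorD is active.
With repressor TorD bound, *dovG* is not transcribed.
→ *dovG* is OFF.
Ni²⁺ is present, so MorP is inactive.
Citrulline is absent, so PexF is active.
With repressor PexF bound, *nerY* is not transcribed.
→ *nerY* is OFF.
Ornithine is present, so ZorC is inactive.
Mevalonate is absent, so IrpQ is inactive.
No activator is available at the *velL* promoter, so *velL* is not transcribed.
→ *velL* is OFF.
0 of the 3 genes are transcribed.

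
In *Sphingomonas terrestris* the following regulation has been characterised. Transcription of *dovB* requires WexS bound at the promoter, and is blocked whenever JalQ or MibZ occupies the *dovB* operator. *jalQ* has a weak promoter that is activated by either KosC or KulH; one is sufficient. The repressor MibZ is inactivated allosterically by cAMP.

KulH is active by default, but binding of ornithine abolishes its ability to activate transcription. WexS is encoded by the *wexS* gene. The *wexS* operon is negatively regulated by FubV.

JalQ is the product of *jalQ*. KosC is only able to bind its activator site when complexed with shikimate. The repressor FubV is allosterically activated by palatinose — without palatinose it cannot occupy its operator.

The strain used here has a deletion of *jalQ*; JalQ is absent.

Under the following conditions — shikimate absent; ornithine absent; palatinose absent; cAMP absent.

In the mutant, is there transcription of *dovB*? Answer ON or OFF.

Palatinose is absent, so FubV is inactive.
With no repressor bound, *wexS* is transcribed.
So WexS is produced and active.
JalQ is non-functional in this strain, so it has no effect.
cAMP is absent, so MibZ is active.
With repressor MibZ bound, *dovB* is not transcribed.

OFF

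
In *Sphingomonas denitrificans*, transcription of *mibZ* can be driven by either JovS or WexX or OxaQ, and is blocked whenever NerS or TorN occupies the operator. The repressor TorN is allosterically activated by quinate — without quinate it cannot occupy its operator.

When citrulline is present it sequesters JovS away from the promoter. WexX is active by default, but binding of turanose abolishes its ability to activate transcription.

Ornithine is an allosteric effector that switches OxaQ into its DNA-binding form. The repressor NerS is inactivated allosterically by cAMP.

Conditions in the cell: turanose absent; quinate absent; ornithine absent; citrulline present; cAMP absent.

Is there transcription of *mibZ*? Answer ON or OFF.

Citrulline is present, so JovS is inactive.
cAMP is absent, so NerS is active.
Turanose is absent, so WexX is active.
Quinate is absent, so TorN is inactive.
Ornithine is absent, so OxaQ is inactive.
With repressor NerS bound, *mibZ* is not transcribed.

OFF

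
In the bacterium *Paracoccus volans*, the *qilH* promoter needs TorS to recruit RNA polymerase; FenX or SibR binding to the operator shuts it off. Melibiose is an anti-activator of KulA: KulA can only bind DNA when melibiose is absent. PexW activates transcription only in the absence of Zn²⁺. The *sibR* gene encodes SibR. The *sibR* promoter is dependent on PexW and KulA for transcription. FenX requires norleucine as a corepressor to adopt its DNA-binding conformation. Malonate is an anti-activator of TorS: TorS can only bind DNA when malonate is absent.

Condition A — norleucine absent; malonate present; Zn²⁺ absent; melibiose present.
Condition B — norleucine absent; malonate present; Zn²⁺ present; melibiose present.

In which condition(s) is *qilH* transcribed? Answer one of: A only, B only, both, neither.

neither

Condition A:
Norleucine is absent, so FenX is inactive.
Malonate is present, so TorS is inactive.
Zn²⁺ is absent, so PexW is active.
Melibiose is present, so KulA is inactive.
Required activator KulA is absent, so *sibR* is not transcribed.
So SibR is not produced.
Required activator TorS is absent, so *qilH* is not transcribed.
→ *qilH* is OFF in A.
Condition B:
Norleucine is absent, so FenX is inactive.
Malonate is present, so TorS is inactive.
Zn²⁺ is present, so PexW is inactive.
Melibiose is present, so KulA is inactive.
Required activator PexW is absent, so *sibR* is not transcribed.
So SibR is not produced.
Required activator TorS is absent, so *qilH* is not transcribed.
→ *qilH* is OFF in B.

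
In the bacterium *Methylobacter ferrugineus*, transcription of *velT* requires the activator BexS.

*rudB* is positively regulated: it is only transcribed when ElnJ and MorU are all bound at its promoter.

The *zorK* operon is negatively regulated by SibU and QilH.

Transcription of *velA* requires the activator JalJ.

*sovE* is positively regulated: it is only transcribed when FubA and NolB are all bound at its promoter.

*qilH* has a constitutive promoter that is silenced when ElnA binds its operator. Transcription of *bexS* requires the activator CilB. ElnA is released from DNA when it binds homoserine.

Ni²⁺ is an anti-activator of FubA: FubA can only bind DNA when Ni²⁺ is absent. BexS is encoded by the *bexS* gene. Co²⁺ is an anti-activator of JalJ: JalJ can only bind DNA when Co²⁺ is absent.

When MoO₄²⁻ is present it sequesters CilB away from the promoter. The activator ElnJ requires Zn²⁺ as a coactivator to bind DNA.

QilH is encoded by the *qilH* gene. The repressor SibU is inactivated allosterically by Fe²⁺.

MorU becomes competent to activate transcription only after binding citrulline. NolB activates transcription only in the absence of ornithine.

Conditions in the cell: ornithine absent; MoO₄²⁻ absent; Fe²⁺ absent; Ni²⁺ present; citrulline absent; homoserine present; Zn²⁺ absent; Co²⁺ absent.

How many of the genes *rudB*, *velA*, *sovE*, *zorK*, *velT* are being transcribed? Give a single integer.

2

Zn²⁺ is absent, so ElnJ is inactive.
Citrulline is absent, so MorU is inactive.
Required activator ElnJ is absent, so *rudB* is not transcribed.
→ *rudB* is OFF.
Co²⁺ is absent, so JalJ is active.
No repressor is bound and JalJ is active, so *velA* is transcribed.
→ *velA* is ON.
Ni²⁺ is present, so FubA is inactive.
Ornithine is absent, so NolB is active.
Required activator FubA is absent, so *sovE* is not transcribed.
→ *sovE* is OFF.
Fe²⁺ is absent, so SibU is active.
Homoserine is present, so ElnA is inactive.
With no repressor bound, *qilH* is transcribed.
So QilH is produced and active.
With repressor SibU bound, *zorK* is not transcribed.
→ *zorK* is OFF.
MoO₄²⁻ is absent, so CilB is active.
No repressor is bound and CilB is active, so *bexS* is transcribed.
So BexS is produced and active.
No repressor is bound and BexS is active, so *velT* is transcribed.
→ *velT* is ON.
2 of the 5 genes are transcribed.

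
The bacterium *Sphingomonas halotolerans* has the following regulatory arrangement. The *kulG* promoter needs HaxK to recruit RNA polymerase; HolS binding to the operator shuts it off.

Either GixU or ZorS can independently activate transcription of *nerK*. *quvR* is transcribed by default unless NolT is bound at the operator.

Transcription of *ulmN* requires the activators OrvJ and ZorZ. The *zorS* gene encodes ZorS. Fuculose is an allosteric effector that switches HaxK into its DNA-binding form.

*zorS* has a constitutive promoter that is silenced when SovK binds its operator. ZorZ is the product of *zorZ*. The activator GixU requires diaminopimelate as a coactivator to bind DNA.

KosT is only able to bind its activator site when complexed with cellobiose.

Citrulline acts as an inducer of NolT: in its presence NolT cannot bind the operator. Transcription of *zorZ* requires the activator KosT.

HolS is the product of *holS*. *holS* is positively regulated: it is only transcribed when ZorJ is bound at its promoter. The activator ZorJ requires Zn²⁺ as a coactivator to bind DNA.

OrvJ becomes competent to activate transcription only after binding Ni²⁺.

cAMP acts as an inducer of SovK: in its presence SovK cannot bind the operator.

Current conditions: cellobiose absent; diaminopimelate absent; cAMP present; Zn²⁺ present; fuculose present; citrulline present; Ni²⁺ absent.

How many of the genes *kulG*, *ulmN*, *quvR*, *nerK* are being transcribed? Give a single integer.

2

Zn²⁺ is present, so ZorJ is active.
No repressor is bound and ZorJ is active, so *holS* is transcribed.
So HolS is produced and active.
Fuculose is present, so HaxK is active.
With repressor HolS bound, *kulG* is not transcribed.
→ *kulG* is OFF.
Ni²⁺ is absent, so OrvJ is inactive.
Cellobiose is absent, so KosT is inactive.
Required activator KosT is absent, so *zorZ* is not transcribed.
So ZorZ is not produced.
Required activator OrvJ is absent, so *ulmN* is not transcribed.
→ *ulmN* is OFF.
Citrulline is present, so NolT is inactive.
With no repressor bound, *quvR* is transcribed.
→ *quvR* is ON.
Diaminopimelate is absent, so GixU is inactive.
cAMP is present, so SovK is inactive.
With no repressor bound, *zorS* is transcribed.
So ZorS is produced and active.
Activator ZorS is present, so *nerK* is transcribed.
→ *nerK* is ON.
2 of the 4 genes are transcribed.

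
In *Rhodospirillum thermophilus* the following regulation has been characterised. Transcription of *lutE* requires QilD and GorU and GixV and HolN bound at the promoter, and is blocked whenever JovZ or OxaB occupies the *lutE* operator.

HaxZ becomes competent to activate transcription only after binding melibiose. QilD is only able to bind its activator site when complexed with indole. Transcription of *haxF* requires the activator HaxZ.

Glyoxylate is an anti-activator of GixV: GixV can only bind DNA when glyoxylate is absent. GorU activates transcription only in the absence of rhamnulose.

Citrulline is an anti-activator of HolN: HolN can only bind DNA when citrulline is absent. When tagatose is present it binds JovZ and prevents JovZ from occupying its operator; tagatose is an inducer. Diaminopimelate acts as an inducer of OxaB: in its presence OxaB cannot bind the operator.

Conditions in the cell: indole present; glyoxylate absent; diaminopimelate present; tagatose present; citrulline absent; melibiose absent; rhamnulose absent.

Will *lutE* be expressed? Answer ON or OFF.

ON

Tagatose is present, so JovZ is inactive.
Indole is present, so QilD is active.
Rhamnulose is absent, so GorU is active.
Glyoxylate is absent, so GixV is active.
Diaminopimelate is present, so OxaB is inactive.
Citrulline is absent, so HolN is active.
No repressor is bound and QilD and GorU and GixV and HolN are active, so *lutE* is transcribed.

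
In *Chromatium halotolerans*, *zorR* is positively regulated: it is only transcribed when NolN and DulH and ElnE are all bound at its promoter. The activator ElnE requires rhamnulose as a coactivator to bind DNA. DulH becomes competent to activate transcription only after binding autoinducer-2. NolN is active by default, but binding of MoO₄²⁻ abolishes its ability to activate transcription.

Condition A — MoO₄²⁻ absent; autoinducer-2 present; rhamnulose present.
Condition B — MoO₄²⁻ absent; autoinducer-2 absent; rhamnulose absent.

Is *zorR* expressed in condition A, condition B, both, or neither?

Condition A:
MoO₄²⁻ is absent, so NolN is active.
Autoinducer-2 is present, so DulH is active.
Rhamnulose is present, so ElnE is active.
No repressor is bound and NolN and DulH and ElnE are active, so *zorR* is transcribed.
→ *zorR* is ON in A.
Condition B:
MoO₄²⁻ is absent, so NolN is active.
Autoinducer-2 is absent, so DulH is inactive.
Rhamnulose is absent, so ElnE is inactive.
Required activator DulH is absent, so *zorR* is not transcribed.
→ *zorR* is OFF in B.

A only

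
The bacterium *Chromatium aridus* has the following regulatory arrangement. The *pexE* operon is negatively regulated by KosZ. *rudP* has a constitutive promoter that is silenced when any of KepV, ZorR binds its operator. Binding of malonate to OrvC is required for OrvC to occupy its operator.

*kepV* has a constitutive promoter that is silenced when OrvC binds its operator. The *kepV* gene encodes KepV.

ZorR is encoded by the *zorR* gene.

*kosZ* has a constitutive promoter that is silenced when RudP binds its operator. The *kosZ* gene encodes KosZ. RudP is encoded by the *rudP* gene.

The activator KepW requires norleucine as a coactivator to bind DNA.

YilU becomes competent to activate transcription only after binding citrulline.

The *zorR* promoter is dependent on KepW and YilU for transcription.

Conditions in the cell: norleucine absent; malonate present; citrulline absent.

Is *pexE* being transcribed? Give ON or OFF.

Malonate is present, so OrvC is active.
With repressor OrvC bound, *kepV* is not transcribed.
So KepV is not produced.
Norleucine is absent, so KepW is inactive.
Citrulline is absent, so YilU is inactive.
Required activator KepW is absent, so *zorR* is not transcribed.
So ZorR is not produced.
With no repressor bound, *rudP* is transcribed.
So RudP is produced and active.
With repressor RudP bound, *kosZ* is not transcribed.
So KosZ is not produced.
With no repressor bound, *pexE* is transcribed.

ON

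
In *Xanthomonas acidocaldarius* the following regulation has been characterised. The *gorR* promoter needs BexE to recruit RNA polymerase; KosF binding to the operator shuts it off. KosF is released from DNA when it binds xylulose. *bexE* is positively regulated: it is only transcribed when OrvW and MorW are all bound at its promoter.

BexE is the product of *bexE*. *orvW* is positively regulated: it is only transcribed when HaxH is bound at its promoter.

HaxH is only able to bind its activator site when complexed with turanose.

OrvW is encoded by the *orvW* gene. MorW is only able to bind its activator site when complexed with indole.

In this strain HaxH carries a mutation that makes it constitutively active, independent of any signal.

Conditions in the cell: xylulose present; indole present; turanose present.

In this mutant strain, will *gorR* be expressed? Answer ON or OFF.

ON

Xylulose is present, so KosF is inactive.
HaxH is constitutively active in this strain.
No repressor is bound and HaxH is active, so *orvW* is transcribed.
So OrvW is produced and active.
Indole is present, so MorW is active.
No repressor is bound and OrvW and MorW are active, so *bexE* is transcribed.
So BexE is produced and active.
No repressor is bound and BexE is active, so *gorR* is transcribed.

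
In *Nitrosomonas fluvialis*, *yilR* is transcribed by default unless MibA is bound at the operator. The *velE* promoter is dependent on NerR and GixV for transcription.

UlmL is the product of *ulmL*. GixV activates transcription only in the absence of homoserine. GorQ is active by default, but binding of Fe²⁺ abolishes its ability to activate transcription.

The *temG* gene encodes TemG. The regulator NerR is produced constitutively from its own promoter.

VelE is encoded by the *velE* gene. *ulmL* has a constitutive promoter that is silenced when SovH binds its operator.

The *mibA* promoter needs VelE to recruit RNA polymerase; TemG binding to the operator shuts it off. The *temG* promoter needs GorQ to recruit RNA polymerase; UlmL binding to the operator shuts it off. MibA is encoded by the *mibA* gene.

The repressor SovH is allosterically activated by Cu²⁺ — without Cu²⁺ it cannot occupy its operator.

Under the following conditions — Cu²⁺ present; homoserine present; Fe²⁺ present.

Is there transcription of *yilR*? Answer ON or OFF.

ON

Cu²⁺ is present, so SovH is active.
With repressor SovH bound, *ulmL* is not transcribed.
So UlmL is not produced.
Fe²⁺ is present, so GorQ is inactive.
Required activator GorQ is absent, so *temG* is not transcribed.
So TemG is not produced.
NerR is produced constitutively and is active.
Homoserine is present, so GixV is inactive.
Required activator GixV is absent, so *velE* is not transcribed.
So VelE is not produced.
Required activator VelE is absent, so *mibA* is not transcribed.
So MibA is not produced.
With no repressor bound, *yilR* is transcribed.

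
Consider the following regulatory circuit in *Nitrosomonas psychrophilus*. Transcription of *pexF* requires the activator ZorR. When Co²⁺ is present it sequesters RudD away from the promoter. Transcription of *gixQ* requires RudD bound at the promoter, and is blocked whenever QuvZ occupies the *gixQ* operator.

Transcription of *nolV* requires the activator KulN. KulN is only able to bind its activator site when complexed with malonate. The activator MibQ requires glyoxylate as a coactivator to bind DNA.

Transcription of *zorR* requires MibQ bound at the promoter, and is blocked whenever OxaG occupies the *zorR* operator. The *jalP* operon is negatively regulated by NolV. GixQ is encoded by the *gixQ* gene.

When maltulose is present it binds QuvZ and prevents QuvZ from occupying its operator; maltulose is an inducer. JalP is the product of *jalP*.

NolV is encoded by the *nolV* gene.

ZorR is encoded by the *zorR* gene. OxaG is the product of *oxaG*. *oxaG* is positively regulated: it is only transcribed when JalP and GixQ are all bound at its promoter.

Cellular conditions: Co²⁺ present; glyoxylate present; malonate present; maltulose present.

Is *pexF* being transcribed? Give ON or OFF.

ON

Malonate is present, so KulN is active.
No repressor is bound and KulN is active, so *nolV* is transcribed.
So NolV is produced and active.
With repressor NolV bound, *jalP* is not transcribed.
So JalP is not produced.
Co²⁺ is present, so RudD is inactive.
Maltulose is present, so QuvZ is inactive.
Required activator RudD is absent, so *gixQ* is not transcribed.
So GixQ is not produced.
Required activator JalP is absent, so *oxaG* is not transcribed.
So OxaG is not produced.
Glyoxylate is present, so MibQ is active.
No repressor is bound and MibQ is active, so *zorR* is transcribed.
So ZorR is produced and active.
No repressor is bound and ZorR is active, so *pexF* is transcribed.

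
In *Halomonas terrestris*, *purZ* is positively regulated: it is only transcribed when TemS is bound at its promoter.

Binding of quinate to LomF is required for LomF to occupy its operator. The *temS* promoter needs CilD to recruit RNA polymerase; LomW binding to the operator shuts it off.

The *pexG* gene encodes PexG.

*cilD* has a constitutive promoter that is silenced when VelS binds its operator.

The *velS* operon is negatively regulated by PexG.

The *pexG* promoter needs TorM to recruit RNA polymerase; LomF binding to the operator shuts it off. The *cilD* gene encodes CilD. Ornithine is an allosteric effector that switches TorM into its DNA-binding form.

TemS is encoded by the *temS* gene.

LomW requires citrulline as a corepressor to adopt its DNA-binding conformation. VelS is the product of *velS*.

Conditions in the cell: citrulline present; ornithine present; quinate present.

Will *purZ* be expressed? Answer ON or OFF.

Quinate is present, so LomF is active.
Ornithine is present, so TorM is active.
With repressor LomF bound, *pexG* is not transcribed.
So PexG is not produced.
With no repressor bound, *velS* is transcribed.
So VelS is produced and active.
With repressor VelS bound, *cilD* is not transcribed.
So CilD is not produced.
Citrulline is present, so LomW is active.
With repressor LomW bound, *temS* is not transcribed.
So TemS is not produced.
Required activator TemS is absent, so *purZ* is not transcribed.

OFF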